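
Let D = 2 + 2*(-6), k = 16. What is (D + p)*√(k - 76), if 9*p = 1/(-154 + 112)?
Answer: -3781*I*√15/189 ≈ -77.48*I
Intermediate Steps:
p = -1/378 (p = 1/(9*(-154 + 112)) = (⅑)/(-42) = (⅑)*(-1/42) = -1/378 ≈ -0.0026455)
D = -10 (D = 2 - 12 = -10)
(D + p)*√(k - 76) = (-10 - 1/378)*√(16 - 76) = -3781*I*√15/189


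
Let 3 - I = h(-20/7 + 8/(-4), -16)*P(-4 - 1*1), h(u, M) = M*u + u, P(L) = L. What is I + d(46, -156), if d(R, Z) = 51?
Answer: 2928/7 ≈ 418.29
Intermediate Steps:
h(u, M) = u + M*u
I = 2571/7 (I = 3 - (-20/7 + 8/(-4))*(1 - 16)*(-4 - 1*1) = 3 - (-20*⅐ + 8*(-¼))*(-15)*(-4 - 1) = 3 - (-20/7 - 2)*(-15)*(-5) = 3 - (-34/7*(-15))*(-5) = 3 - 510*(-5)/7 = 3 - 1*(-2550/7) = 3 + 2550/7 = 2571/7 ≈ 367.29)
I + d(46, -156) = 2571/7 + 51 = 2928/7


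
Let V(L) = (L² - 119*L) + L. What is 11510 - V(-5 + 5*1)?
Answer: 11510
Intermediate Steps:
V(L) = L² - 118*L
11510 - V(-5 + 5*1) = 11510 - (-5 + 5*1)*(-118 + (-5 + 5*1)) = 11510 - (-5 + 5)*(-118 + (-5 + 5)) = 11510 - 0*(-118 + 0) = 11510 - 0*(-118) = 11510 - 1*0 = 11510 + 0 = 11510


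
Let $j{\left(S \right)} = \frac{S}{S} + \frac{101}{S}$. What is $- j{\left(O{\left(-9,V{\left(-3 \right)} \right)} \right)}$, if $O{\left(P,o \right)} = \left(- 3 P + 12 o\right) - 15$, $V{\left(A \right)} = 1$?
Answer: $- \frac{125}{24} \approx -5.2083$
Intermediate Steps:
$O{\left(P,o \right)} = -15 - 3 P + 12 o$
$j{\left(S \right)} = 1 + \frac{101}{S}$
$- j{\left(O{\left(-9,V{\left(-3 \right)} \right)} \right)} = - \frac{101 - -24}{-15 - -27 + 12 \cdot 1} = - \frac{101 + \left(-15 + 27 + 12\right)}{-15 + 27 + 12} = - \frac{101 + 24}{24} = - \frac{125}{24}$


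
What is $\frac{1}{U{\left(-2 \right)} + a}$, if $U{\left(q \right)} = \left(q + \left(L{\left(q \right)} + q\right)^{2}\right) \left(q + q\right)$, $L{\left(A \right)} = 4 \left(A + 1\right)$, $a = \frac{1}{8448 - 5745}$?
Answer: $- \frac{2703}{367607} \approx -0.007353$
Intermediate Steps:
$a = \frac{1}{2703} \approx 0.00036996$
$L{\left(A \right)} = 4 + 4 A$ ($L{\left(A \right)} = 4 \left(1 + A\right) = 4 + 4 A$)
$U{\left(q \right)} = 2 q \left(q + \left(4 + 5 q\right)^{2}\right)$ ($U{\left(q \right)} = \left(q + \left(\left(4 + 4 q\right) + q\right)^{2}\right) \left(q + q\right) = \left(q + \left(4 + 5 q\right)^{2}\right) 2 q = 2 q \left(q + \left(4 + 5 q\right)^{2}\right)$)
$\frac{1}{U{\left(-2 \right)} + a} = \frac{1}{2 \left(-2\right) \left(-2 + \left(4 + 5 \left(-2\right)\right)^{2}\right) + \frac{1}{2703}} = \frac{1}{2 \left(-2\right) \left(-2 + \left(4 - 10\right)^{2}\right) + \frac{1}{2703}} = \frac{1}{2 \left(-2\right) \left(-2 + \left(-6\right)^{2}\right) + \frac{1}{2703}} = \frac{1}{2 \left(-2\right) \left(-2 + 36\right) + \frac{1}{2703}} = \frac{1}{2 \left(-2\right) 34 + \frac{1}{2703}} = \frac{1}{-136 + \frac{1}{2703}} = \frac{1}{- \frac{367607}{2703}} = - \frac{2703}{367607}$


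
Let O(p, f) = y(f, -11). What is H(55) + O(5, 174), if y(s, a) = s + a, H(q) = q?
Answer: 218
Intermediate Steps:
y(s, a) = a + s
O(p, f) = -11 + f
H(55) + O(5, 174) = 55 + (-11 + 174) = 55 + 163 = 218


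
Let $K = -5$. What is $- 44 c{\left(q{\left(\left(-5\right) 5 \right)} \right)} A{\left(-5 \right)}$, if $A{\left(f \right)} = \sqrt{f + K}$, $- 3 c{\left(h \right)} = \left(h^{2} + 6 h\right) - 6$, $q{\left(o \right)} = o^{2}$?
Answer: $\frac{17352236 i \sqrt{10}}{3} \approx 1.8291 \cdot 10^{7} i$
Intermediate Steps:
$c{\left(h \right)} = 2 - 2 h - \frac{h^{2}}{3}$ ($c{\left(h \right)} = - \frac{\left(h^{2} + 6 h\right) - 6}{3} = - \frac{-6 + h^{2} + 6 h}{3} = 2 - 2 h - \frac{h^{2}}{3}$)
$A{\left(f \right)} = \sqrt{-5 + f}$ ($A{\left(f \right)} = \sqrt{f - 5} = \sqrt{-5 + f}$)
$- 44 c{\left(q{\left(\left(-5\right) 5 \right)} \right)} A{\left(-5 \right)} = - 44 \left(2 - 2 \left(\left(-5\right) 5\right)^{2} - \frac{\left(\left(\left(-5\right) 5\right)^{2}\right)^{2}}{3}\right) \sqrt{-5 - 5} = - 44 \left(2 - 2 \left(-25\right)^{2} - \frac{\left(\left(-25\right)^{2}\right)^{2}}{3}\right) \sqrt{-10} = - 44 \left(2 - 1250 - \frac{625^{2}}{3}\right) i \sqrt{10} = - 44 \left(2 - 1250 - \frac{390625}{3}\right) i \sqrt{10} = \left(-44\right) \left(- \frac{394369}{3}\right) i \sqrt{10} = \frac{17352236 i \sqrt{10}}{3}$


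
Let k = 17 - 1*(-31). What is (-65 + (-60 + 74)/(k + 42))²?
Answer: 8514724/2025 ≈ 4204.8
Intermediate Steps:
k = 48 (k = 17 + 31 = 48)
(-65 + (-60 + 74)/(k + 42))² = (-65 + (-60 + 74)/(48 + 42))² = (-65 + 14/90)² = (-65 + 14*(1/90))² = (-65 + 7/45)² = (-2918/45)² = 8514724/2025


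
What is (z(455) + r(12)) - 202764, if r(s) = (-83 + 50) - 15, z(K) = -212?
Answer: -203024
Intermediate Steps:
r(s) = -48 (r(s) = -33 - 15 = -48)
(z(455) + r(12)) - 202764 = (-212 - 48) - 202764 = -260 - 202764 = -203024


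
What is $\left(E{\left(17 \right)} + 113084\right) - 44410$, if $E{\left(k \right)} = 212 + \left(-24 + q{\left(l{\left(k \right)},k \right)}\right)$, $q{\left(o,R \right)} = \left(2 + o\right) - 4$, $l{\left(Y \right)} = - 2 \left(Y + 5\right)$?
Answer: $68816$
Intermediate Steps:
$l{\left(Y \right)} = -10 - 2 Y$ ($l{\left(Y \right)} = - 2 \left(5 + Y\right) = -10 - 2 Y$)
$q{\left(o,R \right)} = -2 + o$
$E{\left(k \right)} = 176 - 2 k$ ($E{\left(k \right)} = 212 - \left(36 + 2 k\right) = 176 - 2 k$)
$\left(E{\left(17 \right)} + 113084\right) - 44410 = \left(\left(176 - 34\right) + 113084\right) - 44410 = \left(142 + 113084\right) - 44410 = 113226 - 44410 = 68816$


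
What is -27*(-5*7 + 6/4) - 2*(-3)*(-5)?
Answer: 1749/2 ≈ 874.50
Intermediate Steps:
-27*(-5*7 + 6/4) - 2*(-3)*(-5) = -27*(-35 + 6*(¼)) + 6*(-5) = -27*(-35 + 3/2) - 30 = -27*(-67/2) - 30 = 1809/2 - 30 = 1749/2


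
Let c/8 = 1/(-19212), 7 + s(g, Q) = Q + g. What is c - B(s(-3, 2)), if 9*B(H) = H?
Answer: 12802/14409 ≈ 0.88847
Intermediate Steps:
s(g, Q) = -7 + Q + g (s(g, Q) = -7 + (Q + g) = -7 + Q + g)
c = -2/4803 (c = 8/(-19212) = 8*(-1/19212) = -2/4803 ≈ -0.00041641)
B(H) = H/9
c - B(s(-3, 2)) = -2/4803 - (-7 + 2 - 3)/9 = -2/4803 - (-8)/9 = -2/4803 - 1*(-8/9) = -2/4803 + 8/9 = 12802/14409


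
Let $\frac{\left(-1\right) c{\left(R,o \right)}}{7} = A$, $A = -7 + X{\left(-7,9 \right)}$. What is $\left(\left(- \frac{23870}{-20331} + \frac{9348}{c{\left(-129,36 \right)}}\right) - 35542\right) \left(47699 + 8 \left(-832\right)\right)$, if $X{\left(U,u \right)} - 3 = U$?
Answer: $- \frac{758592936542456}{521829} \approx -1.4537 \cdot 10^{9}$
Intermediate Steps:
$X{\left(U,u \right)} = 3 + U$
$A = -11$ ($A = -7 + \left(3 - 7\right) = -7 - 4 = -11$)
$c{\left(R,o \right)} = 77$ ($c{\left(R,o \right)} = \left(-7\right) \left(-11\right) = 77$)
$\left(\left(- \frac{23870}{-20331} + \frac{9348}{c{\left(-129,36 \right)}}\right) - 35542\right) \left(47699 + 8 \left(-832\right)\right) = \left(\left(- \frac{23870}{-20331} + \frac{9348}{77}\right) - 35542\right) \left(47699 + 8 \left(-832\right)\right) = \left(\left(\left(-23870\right) \left(- \frac{1}{20331}\right) + 9348 \cdot \frac{1}{77}\right) - 35542\right) \left(47699 - 6656\right) = \left(\left(\frac{23870}{20331} + \frac{9348}{77}\right) - 35542\right) 41043 = \left(\frac{191892178}{1565487} - 35542\right) 41043 = \left(- \frac{55448646776}{1565487}\right) 41043 = - \frac{758592936542456}{521829}$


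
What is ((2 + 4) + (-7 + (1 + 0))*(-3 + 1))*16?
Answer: 288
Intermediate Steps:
((2 + 4) + (-7 + (1 + 0))*(-3 + 1))*16 = (6 + (-7 + 1)*(-2))*16 = (6 - 6*(-2))*16 = (6 + 12)*16 = 18*16 = 288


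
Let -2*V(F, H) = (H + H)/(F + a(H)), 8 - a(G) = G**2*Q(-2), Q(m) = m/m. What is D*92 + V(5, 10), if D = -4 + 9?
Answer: 40030/87 ≈ 460.11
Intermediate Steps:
Q(m) = 1
D = 5
a(G) = 8 - G**2
V(F, H) = -H/(8 + F - H**2) (V(F, H) = -(H + H)/(2*(F + (8 - H**2))) = -2*H/(2*(8 + F - H**2)) = -H/(8 + F - H**2))
D*92 + V(5, 10) = 5*92 - 1*10/(8 + 5 - 1*10**2) = 460 - 1*10/(8 + 5 - 1*100) = 460 - 1*10/(8 + 5 - 100) = 460 - 1*10/(-87) = 460 - 1*10*(-1/87) = 460 + 10/87 = 40030/87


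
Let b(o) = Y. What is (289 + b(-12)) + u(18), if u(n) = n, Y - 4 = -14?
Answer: 297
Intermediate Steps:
Y = -10 (Y = 4 - 14 = -10)
b(o) = -10
(289 + b(-12)) + u(18) = (289 - 10) + 18 = 279 + 18 = 297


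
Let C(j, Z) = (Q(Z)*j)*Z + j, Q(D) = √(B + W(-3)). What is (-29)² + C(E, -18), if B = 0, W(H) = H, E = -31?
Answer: 810 + 558*I*√3 ≈ 810.0 + 966.48*I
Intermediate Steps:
Q(D) = I*√3 (Q(D) = √(0 - 3) = √(-3) = I*√3)
C(j, Z) = j + I*Z*j*√3 (C(j, Z) = ((I*√3)*j)*Z + j = (I*j*√3)*Z + j = I*Z*j*√3 + j = j + I*Z*j*√3)
(-29)² + C(E, -18) = (-29)² - 31*(1 + I*(-18)*√3) = 841 - 31*(1 - 18*I*√3) = 841 + (-31 + 558*I*√3) = 810 + 558*I*√3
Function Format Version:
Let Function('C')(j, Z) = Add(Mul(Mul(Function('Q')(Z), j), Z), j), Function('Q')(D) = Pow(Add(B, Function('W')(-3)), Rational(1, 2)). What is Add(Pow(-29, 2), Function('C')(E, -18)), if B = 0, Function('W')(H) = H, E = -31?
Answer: Add(810, Mul(558, I, Pow(3, Rational(1, 2)))) ≈ Add(810.00, Mul(966.48, I))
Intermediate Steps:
Function('Q')(D) = Mul(I, Pow(3, Rational(1, 2))) (Function('Q')(D) = Pow(Add(0, -3), Rational(1, 2)) = Pow(-3, Rational(1, 2)) = Mul(I, Pow(3, Rational(1, 2))))
Function('C')(j, Z) = Add(j, Mul(I, Z, j, Pow(3, Rational(1, 2)))) (Function('C')(j, Z) = Add(Mul(Mul(Mul(I, Pow(3, Rational(1, 2))), j), Z), j) = Add(Mul(Mul(I, j, Pow(3, Rational(1, 2))), Z), j) = Add(Mul(I, Z, j, Pow(3, Rational(1, 2))), j) = Add(j, Mul(I, Z, j, Pow(3, Rational(1, 2)))))
Add(Pow(-29, 2), Function('C')(E, -18)) = Add(Pow(-29, 2), Mul(-31, Add(1, Mul(I, -18, Pow(3, Rational(1, 2)))))) = Add(841, Mul(-31, Add(1, Mul(-18, I, Pow(3, Rational(1, 2)))))) = Add(841, Add(-31, Mul(558, I, Pow(3, Rational(1, 2))))) = Add(810, Mul(558, I, Pow(3, Rational(1, 2))))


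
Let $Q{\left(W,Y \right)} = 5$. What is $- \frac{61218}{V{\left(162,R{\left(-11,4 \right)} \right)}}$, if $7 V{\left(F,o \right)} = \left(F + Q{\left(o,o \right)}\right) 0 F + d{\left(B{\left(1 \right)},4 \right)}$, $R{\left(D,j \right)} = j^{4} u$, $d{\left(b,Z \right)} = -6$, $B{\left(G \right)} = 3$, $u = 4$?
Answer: $71421$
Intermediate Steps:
$R{\left(D,j \right)} = 4 j^{4}$ ($R{\left(D,j \right)} = j^{4} \cdot 4 = 4 j^{4}$)
$V{\left(F,o \right)} = - \frac{6}{7}$ ($V{\left(F,o \right)} = \frac{\left(F + 5\right) 0 F - 6}{7} = \frac{\left(5 + F\right) 0 F - 6}{7} = \frac{0 F - 6}{7} = \frac{0 - 6}{7} = \frac{1}{7} \left(-6\right) = - \frac{6}{7}$)
$- \frac{61218}{V{\left(162,R{\left(-11,4 \right)} \right)}} = - \frac{61218}{- \frac{6}{7}} = \left(-61218\right) \left(- \frac{7}{6}\right) = 71421$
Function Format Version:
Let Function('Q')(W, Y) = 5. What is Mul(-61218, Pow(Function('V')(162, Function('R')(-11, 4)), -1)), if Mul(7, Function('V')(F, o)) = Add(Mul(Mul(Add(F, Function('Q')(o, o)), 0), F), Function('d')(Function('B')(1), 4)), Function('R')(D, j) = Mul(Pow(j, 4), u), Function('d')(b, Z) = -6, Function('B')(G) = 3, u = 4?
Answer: 71421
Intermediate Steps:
Function('R')(D, j) = Mul(4, Pow(j, 4)) (Function('R')(D, j) = Mul(Pow(j, 4), 4) = Mul(4, Pow(j, 4)))
Function('V')(F, o) = Rational(-6, 7) (Function('V')(F, o) = Mul(Rational(1, 7), Add(Mul(Mul(Add(F, 5), 0), F), -6)) = Mul(Rational(1, 7), Add(Mul(Mul(Add(5, F), 0), F), -6)) = Mul(Rational(1, 7), Add(Mul(0, F), -6)) = Mul(Rational(1, 7), Add(0, -6)) = Mul(Rational(1, 7), -6) = Rational(-6, 7))
Mul(-61218, Pow(Function('V')(162, Function('R')(-11, 4)), -1)) = Mul(-61218, Pow(Rational(-6, 7), -1)) = Mul(-61218, Rational(-7, 6)) = 71421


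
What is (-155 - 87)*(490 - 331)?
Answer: -38478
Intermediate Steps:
(-155 - 87)*(490 - 331) = -242*159 = -38478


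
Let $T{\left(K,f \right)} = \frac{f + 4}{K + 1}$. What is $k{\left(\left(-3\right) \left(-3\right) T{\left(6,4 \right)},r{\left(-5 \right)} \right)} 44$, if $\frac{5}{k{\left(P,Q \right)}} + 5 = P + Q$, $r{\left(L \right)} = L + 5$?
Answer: $\frac{1540}{37} \approx 41.622$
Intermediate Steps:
$r{\left(L \right)} = 5 + L$
$T{\left(K,f \right)} = \frac{4 + f}{1 + K}$
$k{\left(P,Q \right)} = \frac{5}{-5 + P + Q}$ ($k{\left(P,Q \right)} = \frac{5}{-5 + \left(P + Q\right)} = \frac{5}{-5 + P + Q}$)
$k{\left(\left(-3\right) \left(-3\right) T{\left(6,4 \right)},r{\left(-5 \right)} \right)} 44 = \frac{5}{-5 + \left(-3\right) \left(-3\right) \frac{4 + 4}{1 + 6} + \left(5 - 5\right)} 44 = \frac{5}{-5 + 9 \cdot \frac{1}{7} \cdot 8 + 0} \cdot 44 = \frac{5}{-5 + 9 \cdot \frac{8}{7} + 0} \cdot 44 = \frac{5}{-5 + \frac{72}{7} + 0} \cdot 44 = \frac{5}{\frac{37}{7}} \cdot 44 = 5 \cdot \frac{7}{37} \cdot 44 = \frac{35}{37} \cdot 44 = \frac{1540}{37}$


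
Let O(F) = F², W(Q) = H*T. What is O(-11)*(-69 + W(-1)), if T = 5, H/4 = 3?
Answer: -1089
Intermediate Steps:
H = 12 (H = 4*3 = 12)
W(Q) = 60 (W(Q) = 12*5 = 60)
O(-11)*(-69 + W(-1)) = (-11)²*(-69 + 60) = 121*(-9) = -1089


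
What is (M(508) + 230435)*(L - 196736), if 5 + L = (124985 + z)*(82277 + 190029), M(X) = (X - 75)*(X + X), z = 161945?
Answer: 52377179892803557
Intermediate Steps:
M(X) = 2*X*(-75 + X) (M(X) = (-75 + X)*(2*X) = 2*X*(-75 + X))
L = 78132760575 (L = -5 + (124985 + 161945)*(82277 + 190029) = -5 + 286930*272306 = -5 + 78132760580 = 78132760575)
(M(508) + 230435)*(L - 196736) = (2*508*(-75 + 508) + 230435)*(78132760575 - 196736) = (2*508*433 + 230435)*78132563839 = (439928 + 230435)*78132563839 = 670363*78132563839 = 52377179892803557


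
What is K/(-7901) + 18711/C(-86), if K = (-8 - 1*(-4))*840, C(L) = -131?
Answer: -147395451/1035031 ≈ -142.41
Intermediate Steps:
K = -3360 (K = (-8 + 4)*840 = -4*840 = -3360)
K/(-7901) + 18711/C(-86) = -3360/(-7901) + 18711/(-131) = -3360*(-1/7901) + 18711*(-1/131) = 3360/7901 - 18711/131 = -147395451/1035031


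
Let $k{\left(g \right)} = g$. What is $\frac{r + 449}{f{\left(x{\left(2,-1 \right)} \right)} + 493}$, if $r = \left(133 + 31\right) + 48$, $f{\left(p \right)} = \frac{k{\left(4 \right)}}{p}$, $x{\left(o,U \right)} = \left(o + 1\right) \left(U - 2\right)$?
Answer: $\frac{5949}{4433} \approx 1.342$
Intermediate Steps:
$x{\left(o,U \right)} = \left(1 + o\right) \left(-2 + U\right)$
$f{\left(p \right)} = \frac{4}{p}$
$r = 212$ ($r = 164 + 48 = 212$)
$\frac{r + 449}{f{\left(x{\left(2,-1 \right)} \right)} + 493} = \frac{212 + 449}{\frac{4}{-2 - 1 - 4 - 2} + 493} = \frac{661}{\frac{4}{-2 - 1 - 4 - 2} + 493} = \frac{661}{\frac{4}{-9} + 493} = \frac{661}{4 \left(- \frac{1}{9}\right) + 493} = \frac{661}{- \frac{4}{9} + 493} = \frac{661}{\frac{4433}{9}} = 661 \cdot \frac{9}{4433} = \frac{5949}{4433}$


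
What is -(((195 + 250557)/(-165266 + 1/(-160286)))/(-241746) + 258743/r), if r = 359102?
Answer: -276159218859319436625/383270132867569890514 ≈ -0.72053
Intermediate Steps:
-(((195 + 250557)/(-165266 + 1/(-160286)))/(-241746) + 258743/r) = -(((195 + 250557)/(-165266 + 1/(-160286)))/(-241746) + 258743/359102) = -((250752/(-165266 - 1/160286))*(-1/241746) + 258743*(1/359102)) = -((250752/(-26489826077/160286))*(-1/241746) + 258743/359102) = -((250752*(-160286/26489826077))*(-1/241746) + 258743/359102) = -(-40192035072/26489826077*(-1/241746) + 258743/359102) = -(6698672512/1067301582468407 + 258743/359102) = -1*276159218859319436625/383270132867569890514 = -276159218859319436625/383270132867569890514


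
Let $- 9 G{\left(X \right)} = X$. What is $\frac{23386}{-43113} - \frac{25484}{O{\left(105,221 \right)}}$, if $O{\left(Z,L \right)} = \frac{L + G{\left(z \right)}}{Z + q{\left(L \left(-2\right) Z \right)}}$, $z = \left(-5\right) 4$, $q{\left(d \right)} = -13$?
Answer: $- \frac{129966243350}{12373431} \approx -10504.0$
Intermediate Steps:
$z = -20$
$G{\left(X \right)} = - \frac{X}{9}$
$O{\left(Z,L \right)} = \frac{\frac{20}{9} + L}{-13 + Z}$ ($O{\left(Z,L \right)} = \frac{L - - \frac{20}{9}}{Z - 13} = \frac{L + \frac{20}{9}}{-13 + Z} = \frac{\frac{20}{9} + L}{-13 + Z}$)
$\frac{23386}{-43113} - \frac{25484}{O{\left(105,221 \right)}} = \frac{23386}{-43113} - \frac{25484}{\frac{1}{-13 + 105} \left(\frac{20}{9} + 221\right)} = 23386 \left(- \frac{1}{43113}\right) - \frac{25484}{\frac{1}{92} \cdot \frac{2009}{9}} = - \frac{23386}{43113} - \frac{25484}{\frac{1}{92} \cdot \frac{2009}{9}} = - \frac{23386}{43113} - \frac{25484}{\frac{2009}{828}} = - \frac{23386}{43113} - \frac{21100752}{2009} = - \frac{129966243350}{12373431}$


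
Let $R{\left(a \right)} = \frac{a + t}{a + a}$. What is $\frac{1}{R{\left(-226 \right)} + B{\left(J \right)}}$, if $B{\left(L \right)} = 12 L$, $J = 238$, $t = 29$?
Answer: $\frac{452}{1291109} \approx 0.00035009$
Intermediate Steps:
$R{\left(a \right)} = \frac{29 + a}{2 a}$ ($R{\left(a \right)} = \frac{a + 29}{a + a} = \frac{29 + a}{2 a}$)
$\frac{1}{R{\left(-226 \right)} + B{\left(J \right)}} = \frac{1}{\frac{29 - 226}{2 \left(-226\right)} + 12 \cdot 238} = \frac{1}{\frac{1}{2} \left(- \frac{1}{226}\right) \left(-197\right) + 2856} = \frac{1}{\frac{197}{452} + 2856} = \frac{1}{\frac{1291109}{452}} = \frac{452}{1291109}$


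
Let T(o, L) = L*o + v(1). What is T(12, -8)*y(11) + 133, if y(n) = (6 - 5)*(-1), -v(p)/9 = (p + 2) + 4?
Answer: 292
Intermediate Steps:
v(p) = -54 - 9*p (v(p) = -9*((p + 2) + 4) = -9*((2 + p) + 4) = -9*(6 + p) = -54 - 9*p)
T(o, L) = -63 + L*o (T(o, L) = L*o + (-54 - 9*1) = L*o + (-54 - 9) = L*o - 63 = -63 + L*o)
y(n) = -1 (y(n) = 1*(-1) = -1)
T(12, -8)*y(11) + 133 = (-63 - 8*12)*(-1) + 133 = (-63 - 96)*(-1) + 133 = -159*(-1) + 133 = 159 + 133 = 292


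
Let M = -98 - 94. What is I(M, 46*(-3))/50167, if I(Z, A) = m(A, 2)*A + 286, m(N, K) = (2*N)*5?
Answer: 190726/50167 ≈ 3.8018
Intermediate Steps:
m(N, K) = 10*N
M = -192
I(Z, A) = 286 + 10*A**2 (I(Z, A) = (10*A)*A + 286 = 10*A**2 + 286 = 286 + 10*A**2)
I(M, 46*(-3))/50167 = (286 + 10*(46*(-3))**2)/50167 = (286 + 10*(-138)**2)*(1/50167) = (286 + 10*19044)*(1/50167) = (286 + 190440)*(1/50167) = 190726*(1/50167) = 190726/50167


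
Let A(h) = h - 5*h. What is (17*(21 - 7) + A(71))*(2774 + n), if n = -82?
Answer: -123832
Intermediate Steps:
A(h) = -4*h
(17*(21 - 7) + A(71))*(2774 + n) = (17*(21 - 7) - 4*71)*(2774 - 82) = (17*14 - 284)*2692 = (238 - 284)*2692 = -46*2692 = -123832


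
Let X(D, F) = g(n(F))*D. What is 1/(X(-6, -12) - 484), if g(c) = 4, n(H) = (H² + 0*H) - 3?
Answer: -1/508 ≈ -0.0019685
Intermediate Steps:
n(H) = -3 + H² (n(H) = (H² + 0) - 3 = H² - 3 = -3 + H²)
X(D, F) = 4*D
1/(X(-6, -12) - 484) = 1/(4*(-6) - 484) = 1/(-24 - 484) = 1/(-508) = -1/508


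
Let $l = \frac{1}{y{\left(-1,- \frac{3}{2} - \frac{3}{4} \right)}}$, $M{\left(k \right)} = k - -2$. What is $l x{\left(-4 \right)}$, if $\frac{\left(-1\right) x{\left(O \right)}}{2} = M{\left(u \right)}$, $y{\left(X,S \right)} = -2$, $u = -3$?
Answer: $-1$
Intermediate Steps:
$M{\left(k \right)} = 2 + k$ ($M{\left(k \right)} = k + 2 = 2 + k$)
$x{\left(O \right)} = 2$ ($x{\left(O \right)} = - 2 \left(2 - 3\right) = \left(-2\right) \left(-1\right) = 2$)
$l = - \frac{1}{2}$ ($l = \frac{1}{-2} = - \frac{1}{2} \approx -0.5$)
$l x{\left(-4 \right)} = \left(- \frac{1}{2}\right) 2 = -1$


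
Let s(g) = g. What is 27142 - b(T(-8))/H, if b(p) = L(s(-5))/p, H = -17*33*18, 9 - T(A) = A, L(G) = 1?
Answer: 4659358573/171666 ≈ 27142.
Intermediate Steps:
T(A) = 9 - A
H = -10098 (H = -561*18 = -10098)
b(p) = 1/p
27142 - b(T(-8))/H = 27142 - 1/((9 - 1*(-8))*(-10098)) = 27142 - (-1)/((9 + 8)*10098) = 27142 - (-1)/(17*10098) = 27142 - 1*(-1/171666) = 27142 + 1/171666 = 4659358573/171666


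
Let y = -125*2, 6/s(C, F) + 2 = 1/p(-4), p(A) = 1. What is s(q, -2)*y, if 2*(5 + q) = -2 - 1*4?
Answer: 1500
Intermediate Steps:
q = -8 (q = -5 + (-2 - 1*4)/2 = -5 + (-2 - 4)/2 = -5 + (½)*(-6) = -5 - 3 = -8)
s(C, F) = -6 (s(C, F) = 6/(-2 + 1/1) = 6/(-2 + 1) = 6/(-1) = 6*(-1) = -6)
y = -250
s(q, -2)*y = -6*(-250) = 1500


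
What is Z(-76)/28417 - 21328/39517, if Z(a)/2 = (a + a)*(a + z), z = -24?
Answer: 13842768/26115223 ≈ 0.53007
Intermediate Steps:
Z(a) = 4*a*(-24 + a) (Z(a) = 2*((a + a)*(a - 24)) = 2*((2*a)*(-24 + a)) = 2*(2*a*(-24 + a)) = 4*a*(-24 + a))
Z(-76)/28417 - 21328/39517 = (4*(-76)*(-24 - 76))/28417 - 21328/39517 = (4*(-76)*(-100))*(1/28417) - 21328*1/39517 = 30400*(1/28417) - 496/919 = 30400/28417 - 496/919 = 13842768/26115223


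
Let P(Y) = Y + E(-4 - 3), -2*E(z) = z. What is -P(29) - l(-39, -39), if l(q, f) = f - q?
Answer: -65/2 ≈ -32.500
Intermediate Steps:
E(z) = -z/2
P(Y) = 7/2 + Y (P(Y) = Y - (-4 - 3)/2 = Y - ½*(-7) = Y + 7/2 = 7/2 + Y)
-P(29) - l(-39, -39) = -(7/2 + 29) - (-39 - 1*(-39)) = -1*65/2 - (-39 + 39) = -65/2 - 1*0 = -65/2 + 0 = -65/2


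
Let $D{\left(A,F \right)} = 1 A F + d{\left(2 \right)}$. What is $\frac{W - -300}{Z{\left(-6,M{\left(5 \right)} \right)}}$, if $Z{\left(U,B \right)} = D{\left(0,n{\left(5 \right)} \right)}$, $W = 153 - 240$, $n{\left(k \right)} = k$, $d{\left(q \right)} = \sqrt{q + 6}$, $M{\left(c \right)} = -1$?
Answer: $\frac{213 \sqrt{2}}{4} \approx 75.307$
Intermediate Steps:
$d{\left(q \right)} = \sqrt{6 + q}$
$W = -87$
$D{\left(A,F \right)} = 2 \sqrt{2} + A F$ ($D{\left(A,F \right)} = 1 A F + \sqrt{6 + 2} = A F + \sqrt{8} = A F + 2 \sqrt{2} = 2 \sqrt{2} + A F$)
$Z{\left(U,B \right)} = 2 \sqrt{2}$ ($Z{\left(U,B \right)} = 2 \sqrt{2} + 0 \cdot 5 = 2 \sqrt{2} + 0 = 2 \sqrt{2}$)
$\frac{W - -300}{Z{\left(-6,M{\left(5 \right)} \right)}} = \frac{-87 - -300}{2 \sqrt{2}} = \left(-87 + 300\right) \frac{\sqrt{2}}{4} = 213 \frac{\sqrt{2}}{4} = \frac{213 \sqrt{2}}{4}$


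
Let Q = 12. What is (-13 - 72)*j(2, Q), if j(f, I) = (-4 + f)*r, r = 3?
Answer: 510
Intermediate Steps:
j(f, I) = -12 + 3*f (j(f, I) = (-4 + f)*3 = -12 + 3*f)
(-13 - 72)*j(2, Q) = (-13 - 72)*(-12 + 3*2) = -85*(-12 + 6) = -85*(-6) = 510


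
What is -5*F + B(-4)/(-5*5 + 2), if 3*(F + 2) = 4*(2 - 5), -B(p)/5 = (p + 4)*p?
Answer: 30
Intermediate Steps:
B(p) = -5*p*(4 + p) (B(p) = -5*(p + 4)*p = -5*(4 + p)*p = -5*p*(4 + p))
F = -6 (F = -2 + (4*(2 - 5))/3 = -2 + (4*(-3))/3 = -2 + (1/3)*(-12) = -2 - 4 = -6)
-5*F + B(-4)/(-5*5 + 2) = -5*(-6) + (-5*(-4)*(4 - 4))/(-5*5 + 2) = 30 + (-5*(-4)*0)/(-25 + 2) = 30 + 0/(-23) = 30 + 0*(-1/23) = 30 + 0 = 30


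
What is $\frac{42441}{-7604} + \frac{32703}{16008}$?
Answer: $- \frac{35893493}{10143736} \approx -3.5385$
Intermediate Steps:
$\frac{42441}{-7604} + \frac{32703}{16008} = 42441 \left(- \frac{1}{7604}\right) + 32703 \cdot \frac{1}{16008} = - \frac{42441}{7604} + \frac{10901}{5336} = - \frac{35893493}{10143736}$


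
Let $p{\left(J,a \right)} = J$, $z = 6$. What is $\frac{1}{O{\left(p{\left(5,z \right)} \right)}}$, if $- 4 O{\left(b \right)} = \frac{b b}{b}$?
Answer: $- \frac{4}{5} \approx -0.8$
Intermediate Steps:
$O{\left(b \right)} = - \frac{b}{4}$ ($O{\left(b \right)} = - \frac{b b \frac{1}{b}}{4} = - \frac{b^{2} \frac{1}{b}}{4} = - \frac{b}{4}$)
$\frac{1}{O{\left(p{\left(5,z \right)} \right)}} = \frac{1}{\left(- \frac{1}{4}\right) 5} = \frac{1}{- \frac{5}{4}} = - \frac{4}{5}$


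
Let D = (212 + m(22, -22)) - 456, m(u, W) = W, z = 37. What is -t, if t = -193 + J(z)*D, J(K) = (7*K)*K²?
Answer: 94316079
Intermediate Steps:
J(K) = 7*K³
D = -266 (D = (212 - 22) - 456 = 190 - 456 = -266)
t = -94316079 (t = -193 + (7*37³)*(-266) = -193 + (7*50653)*(-266) = -193 + 354571*(-266) = -193 - 94315886 = -94316079)
-t = -1*(-94316079) = 94316079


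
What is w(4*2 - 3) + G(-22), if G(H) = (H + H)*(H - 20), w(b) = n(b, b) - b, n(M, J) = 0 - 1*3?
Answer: 1840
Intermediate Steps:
n(M, J) = -3 (n(M, J) = 0 - 3 = -3)
w(b) = -3 - b
G(H) = 2*H*(-20 + H) (G(H) = (2*H)*(-20 + H) = 2*H*(-20 + H))
w(4*2 - 3) + G(-22) = (-3 - (4*2 - 3)) + 2*(-22)*(-20 - 22) = (-3 - (8 - 3)) + 2*(-22)*(-42) = (-3 - 1*5) + 1848 = (-3 - 5) + 1848 = -8 + 1848 = 1840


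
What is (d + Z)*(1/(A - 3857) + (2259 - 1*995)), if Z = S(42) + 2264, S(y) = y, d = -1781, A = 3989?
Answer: 29198575/44 ≈ 6.6360e+5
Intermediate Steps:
Z = 2306 (Z = 42 + 2264 = 2306)
(d + Z)*(1/(A - 3857) + (2259 - 1*995)) = (-1781 + 2306)*(1/(3989 - 3857) + (2259 - 1*995)) = 525*(1/132 + (2259 - 995)) = 525*(1/132 + 1264) = 525*(166849/132) = 29198575/44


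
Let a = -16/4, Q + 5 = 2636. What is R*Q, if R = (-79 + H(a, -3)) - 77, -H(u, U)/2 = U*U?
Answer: -457794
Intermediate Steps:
Q = 2631 (Q = -5 + 2636 = 2631)
a = -4 (a = -16*1/4 = -4)
H(u, U) = -2*U**2 (H(u, U) = -2*U*U = -2*U**2)
R = -174 (R = (-79 - 2*(-3)**2) - 77 = (-79 - 2*9) - 77 = (-79 - 18) - 77 = -97 - 77 = -174)
R*Q = -174*2631 = -457794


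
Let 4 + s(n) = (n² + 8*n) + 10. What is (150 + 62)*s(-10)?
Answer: 5512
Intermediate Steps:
s(n) = 6 + n² + 8*n (s(n) = -4 + ((n² + 8*n) + 10) = -4 + (10 + n² + 8*n) = 6 + n² + 8*n)
(150 + 62)*s(-10) = (150 + 62)*(6 + (-10)² + 8*(-10)) = 212*(6 + 100 - 80) = 212*26 = 5512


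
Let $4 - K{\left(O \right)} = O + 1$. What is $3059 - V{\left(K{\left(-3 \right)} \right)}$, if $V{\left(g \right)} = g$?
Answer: $3053$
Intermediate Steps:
$K{\left(O \right)} = 3 - O$ ($K{\left(O \right)} = 4 - \left(O + 1\right) = 4 - \left(1 + O\right) = 3 - O$)
$3059 - V{\left(K{\left(-3 \right)} \right)} = 3059 - \left(3 - -3\right) = 3059 - \left(3 + 3\right) = 3059 - 6 = 3053$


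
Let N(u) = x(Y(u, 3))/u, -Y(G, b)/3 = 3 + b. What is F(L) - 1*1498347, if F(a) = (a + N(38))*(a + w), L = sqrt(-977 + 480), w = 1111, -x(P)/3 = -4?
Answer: -28471370/19 + 21115*I*sqrt(497)/19 ≈ -1.4985e+6 + 24775.0*I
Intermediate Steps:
Y(G, b) = -9 - 3*b (Y(G, b) = -3*(3 + b) = -9 - 3*b)
x(P) = 12 (x(P) = -3*(-4) = 12)
N(u) = 12/u
L = I*sqrt(497) (L = sqrt(-497) = I*sqrt(497) ≈ 22.293*I)
F(a) = (1111 + a)*(6/19 + a) (F(a) = (a + 12/38)*(a + 1111) = (a + 12*(1/38))*(1111 + a) = (a + 6/19)*(1111 + a) = (6/19 + a)*(1111 + a) = (1111 + a)*(6/19 + a))
F(L) - 1*1498347 = (6666/19 + (I*sqrt(497))**2 + 21115*(I*sqrt(497))/19) - 1*1498347 = (6666/19 - 497 + 21115*I*sqrt(497)/19) - 1498347 = (-2777/19 + 21115*I*sqrt(497)/19) - 1498347 = -28471370/19 + 21115*I*sqrt(497)/19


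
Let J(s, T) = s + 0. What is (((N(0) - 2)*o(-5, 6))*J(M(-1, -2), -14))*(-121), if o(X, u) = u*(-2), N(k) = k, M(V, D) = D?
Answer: 5808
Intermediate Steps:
J(s, T) = s
o(X, u) = -2*u
(((N(0) - 2)*o(-5, 6))*J(M(-1, -2), -14))*(-121) = (((0 - 2)*(-2*6))*(-2))*(-121) = (-2*(-12)*(-2))*(-121) = (24*(-2))*(-121) = -48*(-121) = 5808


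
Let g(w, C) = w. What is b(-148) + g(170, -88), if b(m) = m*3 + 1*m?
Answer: -422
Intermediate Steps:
b(m) = 4*m (b(m) = 3*m + m = 4*m)
b(-148) + g(170, -88) = 4*(-148) + 170 = -592 + 170 = -422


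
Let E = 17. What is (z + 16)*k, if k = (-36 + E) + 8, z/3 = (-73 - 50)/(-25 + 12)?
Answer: -6347/13 ≈ -488.23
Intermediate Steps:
z = 369/13 (z = 3*((-73 - 50)/(-25 + 12)) = 3*(-123/(-13)) = 3*(-123*(-1/13)) = 3*(123/13) = 369/13 ≈ 28.385)
k = -11 (k = (-36 + 17) + 8 = -19 + 8 = -11)
(z + 16)*k = (369/13 + 16)*(-11) = (577/13)*(-11) = -6347/13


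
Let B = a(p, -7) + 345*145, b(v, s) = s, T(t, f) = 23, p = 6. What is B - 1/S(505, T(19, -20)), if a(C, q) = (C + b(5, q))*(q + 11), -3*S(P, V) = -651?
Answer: 10854556/217 ≈ 50021.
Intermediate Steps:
S(P, V) = 217 (S(P, V) = -1/3*(-651) = 217)
a(C, q) = (11 + q)*(C + q) (a(C, q) = (C + q)*(q + 11) = (C + q)*(11 + q) = (11 + q)*(C + q))
B = 50021 (B = ((-7)**2 + 11*6 + 11*(-7) + 6*(-7)) + 345*145 = (49 + 66 - 77 - 42) + 50025 = -4 + 50025 = 50021)
B - 1/S(505, T(19, -20)) = 50021 - 1/217 = 10854556/217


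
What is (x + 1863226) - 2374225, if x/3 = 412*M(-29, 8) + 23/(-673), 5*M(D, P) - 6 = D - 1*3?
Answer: -1741139508/3365 ≈ -5.1743e+5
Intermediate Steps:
M(D, P) = ⅗ + D/5 (M(D, P) = 6/5 + (D - 1*3)/5 = 6/5 + (D - 3)/5 = 6/5 + (-3 + D)/5 = 6/5 + (-⅗ + D/5) = ⅗ + D/5)
x = -21627873/3365 (x = 3*(412*(⅗ + (⅕)*(-29)) + 23/(-673)) = 3*(412*(⅗ - 29/5) + 23*(-1/673)) = 3*(412*(-26/5) - 23/673) = 3*(-10712/5 - 23/673) = 3*(-7209291/3365) = -21627873/3365 ≈ -6427.3)
(x + 1863226) - 2374225 = (-21627873/3365 + 1863226) - 2374225 = 6248127617/3365 - 2374225 = -1741139508/3365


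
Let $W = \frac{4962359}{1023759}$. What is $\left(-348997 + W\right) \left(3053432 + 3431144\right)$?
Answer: $- \frac{2316834326650017664}{1023759} \approx -2.2631 \cdot 10^{12}$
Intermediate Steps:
$W = \frac{4962359}{1023759}$ ($W = 4962359 \cdot \frac{1}{1023759} = \frac{4962359}{1023759} \approx 4.8472$)
$\left(-348997 + W\right) \left(3053432 + 3431144\right) = \left(-348997 + \frac{4962359}{1023759}\right) \left(3053432 + 3431144\right) = \left(- \frac{357283857364}{1023759}\right) 6484576 = - \frac{2316834326650017664}{1023759}$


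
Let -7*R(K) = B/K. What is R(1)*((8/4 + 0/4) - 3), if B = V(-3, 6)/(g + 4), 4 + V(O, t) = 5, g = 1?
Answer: 1/35 ≈ 0.028571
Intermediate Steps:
V(O, t) = 1 (V(O, t) = -4 + 5 = 1)
B = ⅕ (B = 1/(1 + 4) = 1/5 = 1*(⅕) = ⅕ ≈ 0.20000)
R(K) = -1/(35*K)
R(1)*((8/4 + 0/4) - 3) = (-1/35/1)*((8/4 + 0/4) - 3) = (-1/35*1)*((8*(¼) + 0*(¼)) - 3) = -((2 + 0) - 3)/35 = -(2 - 3)/35 = -1/35*(-1) = 1/35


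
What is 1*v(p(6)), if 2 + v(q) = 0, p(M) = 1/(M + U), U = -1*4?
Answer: -2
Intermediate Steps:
U = -4
p(M) = 1/(-4 + M) (p(M) = 1/(M - 4) = 1/(-4 + M))
v(q) = -2 (v(q) = -2 + 0 = -2)
1*v(p(6)) = 1*(-2) = -2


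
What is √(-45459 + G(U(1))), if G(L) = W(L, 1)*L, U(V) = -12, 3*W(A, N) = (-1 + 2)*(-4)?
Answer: I*√45443 ≈ 213.17*I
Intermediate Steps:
W(A, N) = -4/3 (W(A, N) = ((-1 + 2)*(-4))/3 = (1*(-4))/3 = (⅓)*(-4) = -4/3)
G(L) = -4*L/3
√(-45459 + G(U(1))) = √(-45459 - 4/3*(-12)) = √(-45459 + 16) = √(-45443) = I*√45443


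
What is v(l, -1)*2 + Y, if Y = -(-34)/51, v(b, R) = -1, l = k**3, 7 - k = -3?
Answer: -4/3 ≈ -1.3333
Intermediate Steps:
k = 10 (k = 7 - 1*(-3) = 7 + 3 = 10)
l = 1000 (l = 10**3 = 1000)
Y = 2/3 (Y = -(-34)/51 = -1*(-2/3) = 2/3 ≈ 0.66667)
v(l, -1)*2 + Y = -1*2 + 2/3 = -2 + 2/3 = -4/3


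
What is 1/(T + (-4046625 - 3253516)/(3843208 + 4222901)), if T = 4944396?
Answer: 8066109/39882029775023 ≈ 2.0225e-7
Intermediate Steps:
1/(T + (-4046625 - 3253516)/(3843208 + 4222901)) = 1/(4944396 + (-4046625 - 3253516)/(3843208 + 4222901)) = 1/(4944396 - 7300141/8066109) = 1/(39882029775023/8066109) = 8066109/39882029775023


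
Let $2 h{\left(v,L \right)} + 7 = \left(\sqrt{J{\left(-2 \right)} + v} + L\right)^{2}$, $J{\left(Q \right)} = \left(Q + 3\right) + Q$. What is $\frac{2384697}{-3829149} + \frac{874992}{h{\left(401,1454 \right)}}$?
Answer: $\frac{168865804147}{924385925409} \approx 0.18268$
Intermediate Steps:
$J{\left(Q \right)} = 3 + 2 Q$ ($J{\left(Q \right)} = \left(3 + Q\right) + Q = 3 + 2 Q$)
$h{\left(v,L \right)} = - \frac{7}{2} + \frac{\left(L + \sqrt{-1 + v}\right)^{2}}{2}$ ($h{\left(v,L \right)} = - \frac{7}{2} + \frac{\left(\sqrt{\left(3 + 2 \left(-2\right)\right) + v} + L\right)^{2}}{2} = - \frac{7}{2} + \frac{\left(\sqrt{\left(3 - 4\right) + v} + L\right)^{2}}{2} = - \frac{7}{2} + \frac{\left(\sqrt{-1 + v} + L\right)^{2}}{2} = - \frac{7}{2} + \frac{\left(L + \sqrt{-1 + v}\right)^{2}}{2}$)
$\frac{2384697}{-3829149} + \frac{874992}{h{\left(401,1454 \right)}} = \frac{2384697}{-3829149} + \frac{874992}{- \frac{7}{2} + \frac{\left(1454 + \sqrt{-1 + 401}\right)^{2}}{2}} = 2384697 \left(- \frac{1}{3829149}\right) + \frac{874992}{- \frac{7}{2} + \frac{\left(1454 + \sqrt{400}\right)^{2}}{2}} = - \frac{794899}{1276383} + \frac{874992}{- \frac{7}{2} + \frac{\left(1454 + 20\right)^{2}}{2}} = - \frac{794899}{1276383} + \frac{874992}{- \frac{7}{2} + \frac{1474^{2}}{2}} = - \frac{794899}{1276383} + \frac{874992}{- \frac{7}{2} + \frac{1}{2} \cdot 2172676} = - \frac{794899}{1276383} + \frac{874992}{- \frac{7}{2} + 1086338} = - \frac{794899}{1276383} + \frac{874992}{\frac{2172669}{2}} = - \frac{794899}{1276383} + 874992 \cdot \frac{2}{2172669} = - \frac{794899}{1276383} + \frac{583328}{724223} = \frac{168865804147}{924385925409}$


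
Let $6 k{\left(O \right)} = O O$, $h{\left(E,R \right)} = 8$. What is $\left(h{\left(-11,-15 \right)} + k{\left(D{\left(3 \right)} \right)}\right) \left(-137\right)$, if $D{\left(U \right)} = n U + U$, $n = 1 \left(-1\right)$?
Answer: $-1096$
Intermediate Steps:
$n = -1$
$D{\left(U \right)} = 0$ ($D{\left(U \right)} = - U + U = 0$)
$k{\left(O \right)} = \frac{O^{2}}{6}$ ($k{\left(O \right)} = \frac{O O}{6} = \frac{O^{2}}{6}$)
$\left(h{\left(-11,-15 \right)} + k{\left(D{\left(3 \right)} \right)}\right) \left(-137\right) = \left(8 + \frac{0^{2}}{6}\right) \left(-137\right) = \left(8 + \frac{1}{6} \cdot 0\right) \left(-137\right) = \left(8 + 0\right) \left(-137\right) = 8 \left(-137\right) = -1096$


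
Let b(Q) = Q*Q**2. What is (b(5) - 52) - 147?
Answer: -74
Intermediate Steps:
b(Q) = Q**3
(b(5) - 52) - 147 = (5**3 - 52) - 147 = (125 - 52) - 147 = 73 - 147 = -74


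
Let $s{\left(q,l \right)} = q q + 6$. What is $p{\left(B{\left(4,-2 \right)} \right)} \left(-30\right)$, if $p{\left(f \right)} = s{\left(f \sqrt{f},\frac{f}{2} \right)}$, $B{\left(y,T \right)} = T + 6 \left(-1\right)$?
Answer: $15180$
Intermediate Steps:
$s{\left(q,l \right)} = 6 + q^{2}$ ($s{\left(q,l \right)} = q^{2} + 6 = 6 + q^{2}$)
$B{\left(y,T \right)} = -6 + T$ ($B{\left(y,T \right)} = T - 6 = -6 + T$)
$p{\left(f \right)} = 6 + f^{3}$ ($p{\left(f \right)} = 6 + \left(f \sqrt{f}\right)^{2} = 6 + \left(f^{\frac{3}{2}}\right)^{2} = 6 + f^{3}$)
$p{\left(B{\left(4,-2 \right)} \right)} \left(-30\right) = \left(6 + \left(-6 - 2\right)^{3}\right) \left(-30\right) = \left(6 + \left(-8\right)^{3}\right) \left(-30\right) = \left(6 - 512\right) \left(-30\right) = \left(-506\right) \left(-30\right) = 15180$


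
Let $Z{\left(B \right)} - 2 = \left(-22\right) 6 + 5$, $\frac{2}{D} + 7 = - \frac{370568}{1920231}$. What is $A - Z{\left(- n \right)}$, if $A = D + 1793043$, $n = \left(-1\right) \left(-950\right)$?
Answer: $\frac{24767564311618}{13812185} \approx 1.7932 \cdot 10^{6}$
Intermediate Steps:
$n = 950$
$D = - \frac{3840462}{13812185}$ ($D = \frac{2}{-7 - \frac{370568}{1920231}} = \frac{2}{- \frac{13812185}{1920231}} = 2 \left(- \frac{1920231}{13812185}\right) = - \frac{3840462}{13812185} \approx -0.27805$)
$Z{\left(B \right)} = -125$ ($Z{\left(B \right)} = 2 + \left(\left(-22\right) 6 + 5\right) = 2 + \left(-132 + 5\right) = 2 - 127 = -125$)
$A = \frac{24765837788493}{13812185}$ ($A = - \frac{3840462}{13812185} + 1793043 = \frac{24765837788493}{13812185} \approx 1.793 \cdot 10^{6}$)
$A - Z{\left(- n \right)} = \frac{24765837788493}{13812185} - -125 = \frac{24765837788493}{13812185} + 125 = \frac{24767564311618}{13812185}$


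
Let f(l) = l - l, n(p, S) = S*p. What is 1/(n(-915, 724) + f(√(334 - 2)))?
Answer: -1/662460 ≈ -1.5095e-6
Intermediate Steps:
f(l) = 0
1/(n(-915, 724) + f(√(334 - 2))) = 1/(724*(-915) + 0) = 1/(-662460 + 0) = 1/(-662460) = -1/662460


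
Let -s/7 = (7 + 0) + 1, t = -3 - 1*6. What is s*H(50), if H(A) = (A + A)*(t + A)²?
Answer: -9413600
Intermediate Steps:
t = -9 (t = -3 - 6 = -9)
H(A) = 2*A*(-9 + A)² (H(A) = (A + A)*(-9 + A)² = (2*A)*(-9 + A)² = 2*A*(-9 + A)²)
s = -56 (s = -7*((7 + 0) + 1) = -7*(7 + 1) = -7*8 = -56)
s*H(50) = -112*50*(-9 + 50)² = -112*50*41² = -112*50*1681 = -56*168100 = -9413600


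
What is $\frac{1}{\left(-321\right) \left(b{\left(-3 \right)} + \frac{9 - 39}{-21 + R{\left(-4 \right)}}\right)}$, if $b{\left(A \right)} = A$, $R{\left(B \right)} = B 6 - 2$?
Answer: $\frac{47}{35631} \approx 0.0013191$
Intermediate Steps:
$R{\left(B \right)} = -2 + 6 B$ ($R{\left(B \right)} = 6 B - 2 = -2 + 6 B$)
$\frac{1}{\left(-321\right) \left(b{\left(-3 \right)} + \frac{9 - 39}{-21 + R{\left(-4 \right)}}\right)} = \frac{1}{\left(-321\right) \left(-3 + \frac{9 - 39}{-21 + \left(-2 + 6 \left(-4\right)\right)}\right)} = - \frac{1}{321 \left(-3 - \frac{30}{-21 - 26}\right)} = - \frac{1}{321 \left(-3 - \frac{30}{-47}\right)} = - \frac{1}{321 \left(-3 - - \frac{30}{47}\right)} = - \frac{1}{321 \left(-3 + \frac{30}{47}\right)} = - \frac{1}{321 \left(- \frac{111}{47}\right)} = \left(- \frac{1}{321}\right) \left(- \frac{47}{111}\right) = \frac{47}{35631}$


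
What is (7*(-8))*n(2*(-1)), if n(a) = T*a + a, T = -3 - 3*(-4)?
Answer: 1120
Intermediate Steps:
T = 9 (T = -3 + 12 = 9)
n(a) = 10*a (n(a) = 9*a + a = 10*a)
(7*(-8))*n(2*(-1)) = (7*(-8))*(10*(2*(-1))) = -560*(-2) = -56*(-20) = 1120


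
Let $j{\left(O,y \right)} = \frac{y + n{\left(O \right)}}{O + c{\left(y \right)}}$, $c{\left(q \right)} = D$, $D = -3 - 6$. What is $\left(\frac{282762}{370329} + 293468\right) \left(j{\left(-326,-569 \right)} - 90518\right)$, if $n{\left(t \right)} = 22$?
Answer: $- \frac{1098500534145396174}{41353405} \approx -2.6564 \cdot 10^{10}$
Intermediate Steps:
$D = -9$
$c{\left(q \right)} = -9$
$j{\left(O,y \right)} = \frac{22 + y}{-9 + O}$ ($j{\left(O,y \right)} = \frac{y + 22}{O - 9} = \frac{22 + y}{-9 + O}$)
$\left(\frac{282762}{370329} + 293468\right) \left(j{\left(-326,-569 \right)} - 90518\right) = \left(\frac{282762}{370329} + 293468\right) \left(\frac{22 - 569}{-9 - 326} - 90518\right) = \left(282762 \cdot \frac{1}{370329} + 293468\right) \left(\frac{1}{-335} \left(-547\right) - 90518\right) = \left(\frac{94254}{123443} + 293468\right) \left(\left(- \frac{1}{335}\right) \left(-547\right) - 90518\right) = \frac{36226664578 \left(\frac{547}{335} - 90518\right)}{123443} = \frac{36226664578}{123443} \left(- \frac{30322983}{335}\right) = - \frac{1098500534145396174}{41353405}$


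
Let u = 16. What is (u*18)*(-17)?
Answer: -4896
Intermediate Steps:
(u*18)*(-17) = (16*18)*(-17) = 288*(-17) = -4896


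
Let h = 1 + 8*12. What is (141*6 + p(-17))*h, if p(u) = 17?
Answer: 83711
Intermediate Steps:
h = 97 (h = 1 + 96 = 97)
(141*6 + p(-17))*h = (141*6 + 17)*97 = (846 + 17)*97 = 863*97 = 83711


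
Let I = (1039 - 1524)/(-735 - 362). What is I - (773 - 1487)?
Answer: 783743/1097 ≈ 714.44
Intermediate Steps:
I = 485/1097 (I = -485/(-1097) = -485*(-1/1097) = 485/1097 ≈ 0.44211)
I - (773 - 1487) = 485/1097 - (773 - 1487) = 485/1097 - 1*(-714) = 485/1097 + 714 = 783743/1097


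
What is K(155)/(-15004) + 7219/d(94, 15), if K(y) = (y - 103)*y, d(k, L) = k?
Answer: 867389/11374 ≈ 76.261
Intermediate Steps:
K(y) = y*(-103 + y) (K(y) = (-103 + y)*y = y*(-103 + y))
K(155)/(-15004) + 7219/d(94, 15) = (155*(-103 + 155))/(-15004) + 7219/94 = (155*52)*(-1/15004) + 7219*(1/94) = 8060*(-1/15004) + 7219/94 = -65/121 + 7219/94 = 867389/11374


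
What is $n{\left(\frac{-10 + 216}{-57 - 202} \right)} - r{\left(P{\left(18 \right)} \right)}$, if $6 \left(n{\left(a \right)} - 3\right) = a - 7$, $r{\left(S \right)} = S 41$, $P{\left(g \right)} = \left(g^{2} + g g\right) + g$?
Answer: $- \frac{14143627}{518} \approx -27304.0$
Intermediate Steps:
$P{\left(g \right)} = g + 2 g^{2}$ ($P{\left(g \right)} = \left(g^{2} + g^{2}\right) + g = 2 g^{2} + g = g + 2 g^{2}$)
$r{\left(S \right)} = 41 S$
$n{\left(a \right)} = \frac{11}{6} + \frac{a}{6}$ ($n{\left(a \right)} = 3 + \frac{a - 7}{6} = 3 + \frac{-7 + a}{6} = 3 + \left(- \frac{7}{6} + \frac{a}{6}\right) = \frac{11}{6} + \frac{a}{6}$)
$n{\left(\frac{-10 + 216}{-57 - 202} \right)} - r{\left(P{\left(18 \right)} \right)} = \left(\frac{11}{6} + \frac{\left(-10 + 216\right) \frac{1}{-57 - 202}}{6}\right) - 41 \cdot 18 \left(1 + 2 \cdot 18\right) = \left(\frac{11}{6} + \frac{206 \frac{1}{-259}}{6}\right) - 41 \cdot 18 \left(1 + 36\right) = \left(\frac{11}{6} + \frac{206 \left(- \frac{1}{259}\right)}{6}\right) - 41 \cdot 18 \cdot 37 = \left(\frac{11}{6} + \frac{1}{6} \left(- \frac{206}{259}\right)\right) - 41 \cdot 666 = \left(\frac{11}{6} - \frac{103}{777}\right) - 27306 = \frac{881}{518} - 27306 = - \frac{14143627}{518}$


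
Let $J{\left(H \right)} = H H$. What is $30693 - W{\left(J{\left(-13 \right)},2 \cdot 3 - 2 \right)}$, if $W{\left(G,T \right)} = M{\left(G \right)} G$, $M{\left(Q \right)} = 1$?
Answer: $30524$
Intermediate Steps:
$J{\left(H \right)} = H^{2}$
$W{\left(G,T \right)} = G$ ($W{\left(G,T \right)} = 1 G = G$)
$30693 - W{\left(J{\left(-13 \right)},2 \cdot 3 - 2 \right)} = 30693 - \left(-13\right)^{2} = 30693 - 169 = 30524$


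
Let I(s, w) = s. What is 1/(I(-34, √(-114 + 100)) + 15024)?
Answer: 1/14990 ≈ 6.6711e-5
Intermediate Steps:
1/(I(-34, √(-114 + 100)) + 15024) = 1/(-34 + 15024) = 1/14990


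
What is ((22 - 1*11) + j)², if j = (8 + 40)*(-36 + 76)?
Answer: 3728761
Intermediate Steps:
j = 1920 (j = 48*40 = 1920)
((22 - 1*11) + j)² = ((22 - 1*11) + 1920)² = ((22 - 11) + 1920)² = (11 + 1920)² = 1931² = 3728761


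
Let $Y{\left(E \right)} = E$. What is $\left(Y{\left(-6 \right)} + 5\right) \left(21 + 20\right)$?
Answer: $-41$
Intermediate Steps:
$\left(Y{\left(-6 \right)} + 5\right) \left(21 + 20\right) = \left(-6 + 5\right) \left(21 + 20\right) = \left(-1\right) 41 = -41$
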